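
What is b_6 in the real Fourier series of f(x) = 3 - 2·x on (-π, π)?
b_6 = (1/π) ∫_{-π}^{π} f(x)·sin(6x) dx.
Evaluate the integral (use parity and integration by parts as needed): b_6 = 2/3.

Final answer: 2/3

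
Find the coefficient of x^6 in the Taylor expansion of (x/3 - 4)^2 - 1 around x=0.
Expand to order 6: (x/3 - 4)^2 - 1 = x^2/9 - 8·x/3 + 15 + O(x^7).
The coefficient of x^6 is 0.

Final answer: 0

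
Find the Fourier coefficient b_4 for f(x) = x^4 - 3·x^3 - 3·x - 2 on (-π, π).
b_4 = (1/π) ∫_{-π}^{π} f(x)·sin(4x) dx.
Evaluate the integral (use parity and integration by parts as needed): b_4 = 15/16 + 3·π^2/2.

Final answer: 15/16 + 3·π^2/2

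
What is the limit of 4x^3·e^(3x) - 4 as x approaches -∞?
The product is a 0·∞ indeterminate form at x → -∞.
Rewrite the product as 4x^3 / e^(-3x) (an ∞/∞ form) and apply L'Hôpital, or use the standard hierarchy e^(3|x|) ≫ |x^3| as x → -∞.
The indeterminate product → 0, so the limit = -4.

Final answer: -4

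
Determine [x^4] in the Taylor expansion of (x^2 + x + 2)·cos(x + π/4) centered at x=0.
Expand to order 4: (x^2 + x + 2)·cos(x + π/4) = -√(2)·x^4/8 - 7·√(2)·x^3/12 - √(2)·x^2/2 - √(2)·x/2 + √(2) + O(x^5).
The coefficient of x^4 is -√(2)/8.

Final answer: -√(2)/8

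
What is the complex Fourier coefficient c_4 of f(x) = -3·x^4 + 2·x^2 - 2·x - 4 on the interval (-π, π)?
Compute the real Fourier coefficients first: a_4 = 17/16 - 3·π^2/2, b_4 = 1.
Then c_4 = (a_4 − i·b_4)/2 = -3·π^2/4 + 17/32 - i/2.

Final answer: -3·π^2/4 + 17/32 - i/2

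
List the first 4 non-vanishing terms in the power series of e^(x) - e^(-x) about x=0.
x^7/2520 + x^5/60 + x^3/3 + 2·x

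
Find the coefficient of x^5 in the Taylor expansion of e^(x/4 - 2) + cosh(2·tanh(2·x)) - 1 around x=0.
Expand to order 5: e^(x/4 - 2) + cosh(2·tanh(2·x)) - 1 = x^5·e^(-2)/122880 + x^4·(-32/3 + e^(-2)/6144) + x^3·e^(-2)/384 + x^2·(e^(-2)/32 + 8) + x·e^(-2)/4 + e^(-2) + O(x^6).
The coefficient of x^5 is e^(-2)/122880.

Final answer: e^(-2)/122880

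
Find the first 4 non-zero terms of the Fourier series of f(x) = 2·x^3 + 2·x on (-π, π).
(-20 + 4·π^2)·sin(x) + (1 - 2·π^2)·sin(2·x) + (4/9 + 4·π^2/3)·sin(3·x) + (-π^2 - 5/8)·sin(4·x)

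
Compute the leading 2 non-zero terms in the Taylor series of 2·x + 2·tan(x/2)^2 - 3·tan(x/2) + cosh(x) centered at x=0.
x/2 + 1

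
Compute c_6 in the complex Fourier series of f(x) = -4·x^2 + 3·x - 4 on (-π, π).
Compute the real Fourier coefficients first: a_6 = -4/9, b_6 = -1.
Then c_6 = (a_6 − i·b_6)/2 = -2/9 + i/2.

Final answer: -2/9 + i/2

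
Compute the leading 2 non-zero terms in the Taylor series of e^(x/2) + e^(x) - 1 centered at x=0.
3·x/2 + 1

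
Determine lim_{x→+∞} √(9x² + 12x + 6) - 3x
As x → +∞: multiply by the conjugate to get (12x+6)/(√(9x²+12x+6)+3x); the denominator ~ 6x, so the limit is 12/6 = 2.
Limit = 2.

Final answer: 2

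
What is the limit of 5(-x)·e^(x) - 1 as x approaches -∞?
The product is a 0·∞ indeterminate form at x → -∞.
Rewrite the product as 5(-x) / e^(-x) (an ∞/∞ form) and apply L'Hôpital, or use the standard hierarchy e^(|x|) ≫ |(-x)| as x → -∞.
The indeterminate product → 0, so the limit = -1.

Final answer: -1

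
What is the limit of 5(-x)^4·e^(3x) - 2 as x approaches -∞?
The product is a 0·∞ indeterminate form at x → -∞.
Rewrite the product as 5(-x)^4 / e^(-3x) (an ∞/∞ form) and apply L'Hôpital, or use the standard hierarchy e^(3|x|) ≫ |(-x)^4| as x → -∞.
The indeterminate product → 0, so the limit = -2.

Final answer: -2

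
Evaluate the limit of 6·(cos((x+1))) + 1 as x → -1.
Direct substitution at x = -1 gives 7.

Final answer: 7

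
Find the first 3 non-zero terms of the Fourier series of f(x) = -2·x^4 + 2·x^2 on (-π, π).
(-104 + 16·π^2)·cos(x) + (8 - 4·π^2)·cos(2·x) - 2·π^4/5 + 2·π^2/3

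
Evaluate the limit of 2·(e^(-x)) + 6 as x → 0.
Direct substitution at x = 0 gives 8.

Final answer: 8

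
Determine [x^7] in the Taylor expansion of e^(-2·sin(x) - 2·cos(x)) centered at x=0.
Expand to order 7: e^(-2·sin(x) - 2·cos(x)) = -11·x^7·e^(-2)/72 + 47·x^6·e^(-2)/72 - 29·x^5·e^(-2)/20 + 29·x^4·e^(-2)/12 - 3·x^3·e^(-2) + 3·x^2·e^(-2) - 2·x·e^(-2) + e^(-2) + O(x^8).
The coefficient of x^7 is -11·e^(-2)/72.

Final answer: -11·e^(-2)/72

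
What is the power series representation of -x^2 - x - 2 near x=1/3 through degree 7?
-22/9 - 5·(x - 1/3)/3 - (x - 1/3)^2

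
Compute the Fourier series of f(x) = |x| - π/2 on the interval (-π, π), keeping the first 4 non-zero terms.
-4·cos(x)/π - 4·cos(3·x)/(9·π) - 4·cos(5·x)/(25·π) - 4·cos(7·x)/(49·π)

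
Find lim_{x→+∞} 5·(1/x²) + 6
Evaluate the dominant behaviour as x → +∞; each term tends to a finite value or vanishes.
Limit = 6.

Final answer: 6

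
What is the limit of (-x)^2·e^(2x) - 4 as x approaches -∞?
The product is a 0·∞ indeterminate form at x → -∞.
Rewrite the product as (-x)^2 / e^(-2x) (an ∞/∞ form) and apply L'Hôpital, or use the standard hierarchy e^(2|x|) ≫ |(-x)^2| as x → -∞.
The indeterminate product → 0, so the limit = -4.

Final answer: -4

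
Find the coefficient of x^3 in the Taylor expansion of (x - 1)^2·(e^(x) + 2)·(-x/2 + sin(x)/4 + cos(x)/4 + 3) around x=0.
Expand to order 3: (x - 1)^2·(e^(x) + 2)·(-x/2 + sin(x)/4 + cos(x)/4 + 3) = 2·x^3/3 + 23·x^2/4 - 17·x + 39/4 + O(x^4).
The coefficient of x^3 is 2/3.

Final answer: 2/3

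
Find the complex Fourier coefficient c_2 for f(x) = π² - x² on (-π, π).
Compute the real Fourier coefficients first: a_2 = -1, b_2 = 0.
Then c_2 = (a_2 − i·b_2)/2 = -1/2.

Final answer: -1/2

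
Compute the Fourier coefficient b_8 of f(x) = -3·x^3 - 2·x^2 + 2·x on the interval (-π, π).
b_8 = (1/π) ∫_{-π}^{π} f(x)·sin(8x) dx.
Evaluate the integral (use parity and integration by parts as needed): b_8 = -73/128 + 3·π^2/4.

Final answer: -73/128 + 3·π^2/4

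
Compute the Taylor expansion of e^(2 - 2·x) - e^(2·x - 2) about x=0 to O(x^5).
x^4·(-2·e^(-2)/3 + 2·e^(2)/3) + x^3·(-4·e^(2)/3 - 4·e^(-2)/3) + x^2·(-2·e^(-2) + 2·e^(2)) + x·(-2·e^(2) - 2·e^(-2)) - e^(-2) + e^(2)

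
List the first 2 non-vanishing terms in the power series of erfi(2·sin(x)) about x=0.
14·x^3/(3·√(π)) + 4·x/√(π)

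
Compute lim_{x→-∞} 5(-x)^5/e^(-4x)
This is an ∞/∞ indeterminate form as x → -∞.
Compare growth rates of the dominant terms (exponentials ≫ polynomials ≫ logarithms), or apply L'Hôpital's rule; the quotient → 0.
Limit = 0.

Final answer: 0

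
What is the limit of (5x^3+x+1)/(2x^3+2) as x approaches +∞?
This is an ∞/∞ indeterminate form as x → +∞.
Divide numerator and denominator by x^3 and let the lower-order terms vanish; the leading terms give 5/2.
Limit = 5/2.

Final answer: 5/2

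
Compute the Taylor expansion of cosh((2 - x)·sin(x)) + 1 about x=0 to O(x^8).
x^7/5 + 17·x^6/30 - 2·x^5/3 + x^4/2 - 2·x^3 + 2·x^2 + 2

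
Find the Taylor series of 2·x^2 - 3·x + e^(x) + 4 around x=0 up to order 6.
x^6/720 + x^5/120 + x^4/24 + x^3/6 + 5·x^2/2 - 2·x + 5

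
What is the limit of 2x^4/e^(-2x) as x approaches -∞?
This is an ∞/∞ indeterminate form as x → -∞.
Compare growth rates of the dominant terms (exponentials ≫ polynomials ≫ logarithms), or apply L'Hôpital's rule; the quotient → 0.
Limit = 0.

Final answer: 0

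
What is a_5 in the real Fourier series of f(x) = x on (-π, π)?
a_5 = (1/π) ∫_{-π}^{π} f(x)·cos(5x) dx.
Evaluate the integral (use parity and integration by parts as needed): a_5 = 0.

Final answer: 0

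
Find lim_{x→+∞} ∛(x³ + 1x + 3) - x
This is an ∞ − ∞ indeterminate form.
Multiply by (A² + AB + B²)/(A² + AB + B²) where A = ∛(x³+1x + 3), B = x to use A³ − B³ = (A−B)(A²+AB+B²); the x³ terms cancel, leaving (1x + 3)/(A²+AB+B²) with denominator ~ 3x², so the limit is 0.
Limit = 0.

Final answer: 0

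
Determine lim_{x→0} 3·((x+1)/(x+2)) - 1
Direct substitution at x = 0 gives 1/2.

Final answer: 1/2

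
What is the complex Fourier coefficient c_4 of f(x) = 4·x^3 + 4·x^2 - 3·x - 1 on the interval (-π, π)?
Compute the real Fourier coefficients first: a_4 = 1, b_4 = 9/4 - 2·π^2.
Then c_4 = (a_4 − i·b_4)/2 = 1/2 - 9·i/8 + i·π^2.

Final answer: 1/2 - 9·i/8 + i·π^2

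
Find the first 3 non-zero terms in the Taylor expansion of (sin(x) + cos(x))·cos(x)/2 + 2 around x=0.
-x^2/2 + x/2 + 5/2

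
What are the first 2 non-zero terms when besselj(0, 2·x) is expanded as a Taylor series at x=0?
1 - x^2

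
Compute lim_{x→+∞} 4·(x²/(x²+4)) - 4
Evaluate the dominant behaviour as x → +∞; each term tends to a finite value or vanishes.
Limit = 0.

Final answer: 0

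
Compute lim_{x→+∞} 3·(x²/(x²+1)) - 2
Evaluate the dominant behaviour as x → +∞; each term tends to a finite value or vanishes.
Limit = 1.

Final answer: 1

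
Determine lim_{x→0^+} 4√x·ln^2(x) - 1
The product is a 0·∞ indeterminate form at x → 0⁺.
Rewrite the product as 4·ln^2(x) / x^(-1/2) and apply L'Hôpital, or use the standard hierarchy x^(-1/2) ≫ |ln x|^2 as x → 0⁺.
The indeterminate product → 0, so the limit = -1.

Final answer: -1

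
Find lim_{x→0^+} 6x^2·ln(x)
This is a 0·∞ indeterminate form at x → 0⁺.
Rewrite the product as 6·ln(x) / x^(-2) and apply L'Hôpital, or use the standard hierarchy x^(-2) ≫ |ln x| as x → 0⁺.
The indeterminate product → 0, so the limit = 0.

Final answer: 0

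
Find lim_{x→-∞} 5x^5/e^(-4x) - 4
The quotient is an ∞/∞ indeterminate form as x → -∞.
Compare growth rates of the dominant terms (exponentials ≫ polynomials ≫ logarithms), or apply L'Hôpital's rule; the quotient → 0.
Adding the constant: 0 - 4 = -4. Limit = -4.

Final answer: -4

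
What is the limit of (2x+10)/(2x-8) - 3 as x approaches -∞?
Evaluate the dominant behaviour as x → -∞; each term tends to a finite value or vanishes.
Limit = -2.

Final answer: -2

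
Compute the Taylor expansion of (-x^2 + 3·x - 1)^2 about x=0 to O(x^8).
x^4 - 6·x^3 + 11·x^2 - 6·x + 1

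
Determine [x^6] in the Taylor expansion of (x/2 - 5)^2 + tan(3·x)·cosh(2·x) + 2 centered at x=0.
Expand to order 6: (x/2 - 5)^2 + tan(3·x)·cosh(2·x) + 2 = 262·x^5/5 + 15·x^3 + x^2/4 - 2·x + 27 + O(x^7).
The coefficient of x^6 is 0.

Final answer: 0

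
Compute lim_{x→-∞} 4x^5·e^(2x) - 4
The product is a 0·∞ indeterminate form at x → -∞.
Rewrite the product as 4x^5 / e^(-2x) (an ∞/∞ form) and apply L'Hôpital, or use the standard hierarchy e^(2|x|) ≫ |x^5| as x → -∞.
The indeterminate product → 0, so the limit = -4.

Final answer: -4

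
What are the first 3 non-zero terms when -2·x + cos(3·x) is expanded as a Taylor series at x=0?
-9·x^2/2 - 2·x + 1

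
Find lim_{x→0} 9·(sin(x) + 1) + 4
Direct substitution at x = 0 gives 13.

Final answer: 13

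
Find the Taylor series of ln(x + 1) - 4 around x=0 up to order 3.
x^3/3 - x^2/2 + x - 4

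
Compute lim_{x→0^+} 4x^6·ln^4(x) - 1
The product is a 0·∞ indeterminate form at x → 0⁺.
Rewrite the product as 4·ln^4(x) / x^(-6) and apply L'Hôpital, or use the standard hierarchy x^(-6) ≫ |ln x|^4 as x → 0⁺.
The indeterminate product → 0, so the limit = -1.

Final answer: -1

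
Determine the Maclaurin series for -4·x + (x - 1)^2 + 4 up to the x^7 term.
x^2 - 6·x + 5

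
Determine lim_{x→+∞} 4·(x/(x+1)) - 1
Evaluate the dominant behaviour as x → +∞; each term tends to a finite value or vanishes.
Limit = 3.

Final answer: 3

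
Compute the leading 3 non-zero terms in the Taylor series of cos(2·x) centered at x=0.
2·x^4/3 - 2·x^2 + 1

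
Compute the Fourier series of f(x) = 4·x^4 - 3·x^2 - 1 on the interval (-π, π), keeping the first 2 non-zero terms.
(204 - 32·π^2)·cos(x) - π^2 - 1 + 4·π^4/5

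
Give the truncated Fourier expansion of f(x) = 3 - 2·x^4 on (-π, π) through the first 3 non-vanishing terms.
(-96 + 16·π^2)·cos(x) + (6 - 4·π^2)·cos(2·x) - 2·π^4/5 + 3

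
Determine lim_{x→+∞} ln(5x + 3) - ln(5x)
This is an ∞ − ∞ indeterminate form.
Combine the logarithms: ln(5x+3) − ln(5x) = ln((5x+3)/(5x)) = ln(1 + 3/(5x)) → ln(1) = 0.
Limit = 0.

Final answer: 0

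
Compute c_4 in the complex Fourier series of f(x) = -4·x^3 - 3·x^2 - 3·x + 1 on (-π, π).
Compute the real Fourier coefficients first: a_4 = -3/4, b_4 = 3/4 + 2·π^2.
Then c_4 = (a_4 − i·b_4)/2 = -3/8 - i·π^2 - 3·i/8.

Final answer: -3/8 - i·π^2 - 3·i/8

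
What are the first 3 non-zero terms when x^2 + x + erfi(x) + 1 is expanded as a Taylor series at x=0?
x^2 + x·(1 + 2/√(π)) + 1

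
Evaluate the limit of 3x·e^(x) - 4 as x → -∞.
The product is a 0·∞ indeterminate form at x → -∞.
Rewrite the product as 3x / e^(-x) (an ∞/∞ form) and apply L'Hôpital, or use the standard hierarchy e^(|x|) ≫ |x| as x → -∞.
The indeterminate product → 0, so the limit = -4.

Final answer: -4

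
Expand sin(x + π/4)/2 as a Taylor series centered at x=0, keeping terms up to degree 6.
-√(2)·x^6/2880 + √(2)·x^5/480 + √(2)·x^4/96 - √(2)·x^3/24 - √(2)·x^2/8 + √(2)·x/4 + √(2)/4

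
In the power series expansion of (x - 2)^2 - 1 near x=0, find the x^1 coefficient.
Expand to order 1: (x - 2)^2 - 1 = 3 - 4·x + O(x^2).
The coefficient of x^1 is -4.

Final answer: -4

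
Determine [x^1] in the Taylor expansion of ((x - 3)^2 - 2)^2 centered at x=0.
Expand to order 1: ((x - 3)^2 - 2)^2 = 49 - 84·x + O(x^2).
The coefficient of x^1 is -84.

Final answer: -84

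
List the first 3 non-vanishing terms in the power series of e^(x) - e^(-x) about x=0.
x^5/60 + x^3/3 + 2·x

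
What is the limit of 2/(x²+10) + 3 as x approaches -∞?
Evaluate the dominant behaviour as x → -∞; each term tends to a finite value or vanishes.
Limit = 3.

Final answer: 3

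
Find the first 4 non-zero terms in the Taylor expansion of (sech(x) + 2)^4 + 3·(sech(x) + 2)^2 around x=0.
-481·x^6/20 + 81·x^4/2 - 63·x^2 + 108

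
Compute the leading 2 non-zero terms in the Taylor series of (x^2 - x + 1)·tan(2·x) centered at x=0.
-2·x^2 + 2·x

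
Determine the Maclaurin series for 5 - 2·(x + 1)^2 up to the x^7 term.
-2·x^2 - 4·x + 3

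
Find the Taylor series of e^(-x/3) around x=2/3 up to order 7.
e^(-2/9) - e^(-2/9)·(x - 2/3)/3 + e^(-2/9)·(x - 2/3)^2/18 - e^(-2/9)·(x - 2/3)^3/162 + e^(-2/9)·(x - 2/3)^4/1944 - e^(-2/9)·(x - 2/3)^5/29160 + e^(-2/9)·(x - 2/3)^6/524880 - e^(-2/9)·(x - 2/3)^7/11022480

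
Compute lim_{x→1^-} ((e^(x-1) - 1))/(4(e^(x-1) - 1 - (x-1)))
Both numerator and denominator → 0 as x → 1^-; this is a 0/0 indeterminate form.
Expand each to leading order near x = 1: numerator ~ (x - 1), denominator ~ 2·(x - 1)^2.
The limit of the ratio is -∞.

Final answer: -∞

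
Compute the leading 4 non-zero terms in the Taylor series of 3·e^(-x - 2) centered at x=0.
-x^3·e^(-2)/2 + 3·x^2·e^(-2)/2 - 3·x·e^(-2) + 3·e^(-2)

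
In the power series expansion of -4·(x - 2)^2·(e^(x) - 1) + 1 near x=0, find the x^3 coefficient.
Expand to order 3: -4·(x - 2)^2·(e^(x) - 1) + 1 = 4·x^3/3 + 8·x^2 - 16·x + 1 + O(x^4).
The coefficient of x^3 is 4/3.

Final answer: 4/3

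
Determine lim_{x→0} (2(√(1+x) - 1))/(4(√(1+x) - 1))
Both numerator and denominator → 0 as x → 0; this is a 0/0 indeterminate form.
Expand each to leading order near x = 0: numerator ~ x, denominator ~ 2·x.
The limit of the ratio is 1/2.

Final answer: 1/2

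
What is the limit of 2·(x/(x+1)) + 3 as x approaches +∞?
Evaluate the dominant behaviour as x → +∞; each term tends to a finite value or vanishes.
Limit = 5.

Final answer: 5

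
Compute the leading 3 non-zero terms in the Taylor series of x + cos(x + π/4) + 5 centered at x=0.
-√(2)·x^2/4 + x·(1 - √(2)/2) + √(2)/2 + 5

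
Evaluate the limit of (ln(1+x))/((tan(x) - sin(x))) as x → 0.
Both numerator and denominator → 0 as x → 0; this is a 0/0 indeterminate form.
Expand each to leading order near x = 0: numerator ~ x, denominator ~ x^3/2.
The limit of the ratio is ∞.

Final answer: ∞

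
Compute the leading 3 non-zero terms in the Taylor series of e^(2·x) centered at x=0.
2·x^2 + 2·x + 1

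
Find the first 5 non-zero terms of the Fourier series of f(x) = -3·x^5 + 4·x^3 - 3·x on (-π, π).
(-774 - 6·π^4 + 128·π^2)·sin(x) + (-19·π^2 + 63/2 + 3·π^4)·sin(2·x) + (-2·π^4 - 182/27 + 64·π^2/9)·sin(3·x) + (-31·π^2/8 + 189/64 + 3·π^4/2)·sin(4·x) + (-6·π^4/5 - 1134/625 + 64·π^2/25)·sin(5·x)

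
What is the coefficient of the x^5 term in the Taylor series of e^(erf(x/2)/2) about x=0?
Expand to order 5: e^(erf(x/2)/2) = x^5·(-1/(192·π^(3/2)) + 1/(3840·π^(5/2)) + 1/(320·√(π))) + x^4·(-1/(48·π) + 1/(384·π^2)) + x^3·(-1/(24·√(π)) + 1/(48·π^(3/2))) + x^2/(8·π) + x/(2·√(π)) + 1 + O(x^6).
The coefficient of x^5 is -1/(192·π^(3/2)) + 1/(3840·π^(5/2)) + 1/(320·√(π)).

Final answer: -1/(192·π^(3/2)) + 1/(3840·π^(5/2)) + 1/(320·√(π))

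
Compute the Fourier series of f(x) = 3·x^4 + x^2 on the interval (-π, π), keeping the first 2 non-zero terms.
(140 - 24·π^2)·cos(x) + π^2/3 + 3·π^4/5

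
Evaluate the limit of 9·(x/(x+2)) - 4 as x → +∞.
Evaluate the dominant behaviour as x → +∞; each term tends to a finite value or vanishes.
Limit = 5.

Final answer: 5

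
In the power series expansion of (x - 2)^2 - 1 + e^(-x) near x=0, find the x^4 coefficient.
Expand to order 4: (x - 2)^2 - 1 + e^(-x) = x^4/24 - x^3/6 + 3·x^2/2 - 5·x + 4 + O(x^5).
The coefficient of x^4 is 1/24.

Final answer: 1/24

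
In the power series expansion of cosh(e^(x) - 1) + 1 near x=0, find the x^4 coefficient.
Expand to order 4: cosh(e^(x) - 1) + 1 = x^4/3 + x^3/2 + x^2/2 + 2 + O(x^5).
The coefficient of x^4 is 1/3.

Final answer: 1/3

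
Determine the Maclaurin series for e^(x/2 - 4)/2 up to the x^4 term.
x^4·e^(-4)/768 + x^3·e^(-4)/96 + x^2·e^(-4)/16 + x·e^(-4)/4 + e^(-4)/2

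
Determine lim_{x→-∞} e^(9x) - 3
Evaluate the dominant behaviour as x → -∞; each term tends to a finite value or vanishes.
Limit = -3.

Final answer: -3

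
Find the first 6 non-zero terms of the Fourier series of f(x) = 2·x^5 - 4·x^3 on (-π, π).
(-88·π^2 + 4·π^4 + 528)·sin(x) + (-2·π^4 - 21 + 14·π^2)·sin(2·x) + (-152·π^2/27 + 304/81 + 4·π^4/3)·sin(3·x) + (-π^4 - 39/32 + 13·π^2/4)·sin(4·x) + (-56·π^2/25 + 336/625 + 4·π^4/5)·sin(5·x) + (-2·π^4/3 - 23/81 + 46·π^2/27)·sin(6·x)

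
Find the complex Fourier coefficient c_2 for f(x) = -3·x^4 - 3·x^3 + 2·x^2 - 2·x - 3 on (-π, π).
Compute the real Fourier coefficients first: a_2 = 11 - 6·π^2, b_2 = -5/2 + 3·π^2.
Then c_2 = (a_2 − i·b_2)/2 = -3·π^2 + 11/2 - 3·i·π^2/2 + 5·i/4.

Final answer: -3·π^2 + 11/2 - 3·i·π^2/2 + 5·i/4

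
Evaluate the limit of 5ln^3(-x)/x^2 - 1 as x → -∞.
The quotient is an ∞/∞ indeterminate form as x → -∞.
Compare growth rates of the dominant terms (exponentials ≫ polynomials ≫ logarithms), or apply L'Hôpital's rule; the quotient → 0.
Adding the constant: 0 - 1 = -1. Limit = -1.

Final answer: -1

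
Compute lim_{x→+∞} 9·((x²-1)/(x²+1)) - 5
Evaluate the dominant behaviour as x → +∞; each term tends to a finite value or vanishes.
Limit = 4.

Final answer: 4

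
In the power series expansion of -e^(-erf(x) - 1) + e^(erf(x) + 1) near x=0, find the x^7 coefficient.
-e/(21·√(π)) - 4·e/(9·π^(5/2)) - e^(-1)/(21·√(π)) - 4·e^(-1)/(9·π^(5/2)) + 8·e^(-1)/(315·π^(7/2)) + 8·e/(315·π^(7/2)) + 38·e^(-1)/(45·π^(3/2)) + 38·e/(45·π^(3/2))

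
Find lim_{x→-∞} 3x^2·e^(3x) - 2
The product is a 0·∞ indeterminate form at x → -∞.
Rewrite the product as 3x^2 / e^(-3x) (an ∞/∞ form) and apply L'Hôpital, or use the standard hierarchy e^(3|x|) ≫ |x^2| as x → -∞.
The indeterminate product → 0, so the limit = -2.

Final answer: -2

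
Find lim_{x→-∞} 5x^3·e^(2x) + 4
The product is a 0·∞ indeterminate form at x → -∞.
Rewrite the product as 5x^3 / e^(-2x) (an ∞/∞ form) and apply L'Hôpital, or use the standard hierarchy e^(2|x|) ≫ |x^3| as x → -∞.
The indeterminate product → 0, so the limit = 4.

Final answer: 4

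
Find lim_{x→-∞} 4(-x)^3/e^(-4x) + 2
The quotient is an ∞/∞ indeterminate form as x → -∞.
Compare growth rates of the dominant terms (exponentials ≫ polynomials ≫ logarithms), or apply L'Hôpital's rule; the quotient → 0.
Adding the constant: 0 + 2 = 2. Limit = 2.

Final answer: 2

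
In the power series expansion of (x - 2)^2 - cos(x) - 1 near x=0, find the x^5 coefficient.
Expand to order 5: (x - 2)^2 - cos(x) - 1 = -x^4/24 + 3·x^2/2 - 4·x + 2 + O(x^6).
The coefficient of x^5 is 0.

Final answer: 0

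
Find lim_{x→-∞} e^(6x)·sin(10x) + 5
Evaluate the dominant behaviour as x → -∞; each term tends to a finite value or vanishes.
Limit = 5.

Final answer: 5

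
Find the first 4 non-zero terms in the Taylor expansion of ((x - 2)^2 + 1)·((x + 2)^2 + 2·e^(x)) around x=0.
-x^3/3 - 8·x^2 + 6·x + 30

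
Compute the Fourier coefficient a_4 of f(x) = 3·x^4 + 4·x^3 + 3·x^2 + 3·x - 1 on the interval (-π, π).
a_4 = (1/π) ∫_{-π}^{π} f(x)·cos(4x) dx.
Evaluate the integral (use parity and integration by parts as needed): a_4 = 3/16 + 3·π^2/2.

Final answer: 3/16 + 3·π^2/2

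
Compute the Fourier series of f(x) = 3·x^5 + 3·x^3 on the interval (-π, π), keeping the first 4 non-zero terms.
(-114·π^2 + 6·π^4 + 684)·sin(x) + (-3·π^4 - 18 + 12·π^2)·sin(2·x) + (-22·π^2/9 + 44/27 + 2·π^4)·sin(3·x) + (-3·π^4/2 - 9/64 + 3·π^2/8)·sin(4·x)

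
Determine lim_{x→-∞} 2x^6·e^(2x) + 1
The product is a 0·∞ indeterminate form at x → -∞.
Rewrite the product as 2x^6 / e^(-2x) (an ∞/∞ form) and apply L'Hôpital, or use the standard hierarchy e^(2|x|) ≫ |x^6| as x → -∞.
The indeterminate product → 0, so the limit = 1.

Final answer: 1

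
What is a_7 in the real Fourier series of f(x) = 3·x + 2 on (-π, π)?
a_7 = (1/π) ∫_{-π}^{π} f(x)·cos(7x) dx.
Evaluate the integral (use parity and integration by parts as needed): a_7 = 0.

Final answer: 0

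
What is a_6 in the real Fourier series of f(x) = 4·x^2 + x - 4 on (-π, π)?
a_6 = (1/π) ∫_{-π}^{π} f(x)·cos(6x) dx.
Evaluate the integral (use parity and integration by parts as needed): a_6 = 4/9.

Final answer: 4/9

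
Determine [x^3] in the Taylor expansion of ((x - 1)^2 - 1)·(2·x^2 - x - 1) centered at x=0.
Expand to order 3: ((x - 1)^2 - 1)·(2·x^2 - x - 1) = -5·x^3 + x^2 + 2·x + O(x^4).
The coefficient of x^3 is -5.

Final answer: -5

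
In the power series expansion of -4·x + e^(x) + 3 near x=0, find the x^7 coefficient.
Expand to order 7: -4·x + e^(x) + 3 = x^7/5040 + x^6/720 + x^5/120 + x^4/24 + x^3/6 + x^2/2 - 3·x + 4 + O(x^8).
The coefficient of x^7 is 1/5040.

Final answer: 1/5040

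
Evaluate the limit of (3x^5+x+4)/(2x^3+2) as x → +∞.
This is an ∞/∞ indeterminate form as x → +∞.
Divide numerator and denominator by x^5 and let the lower-order terms vanish; the numerator's degree 5 exceeds the denominator's degree 3, so the quotient diverges.
Limit = ∞.

Final answer: ∞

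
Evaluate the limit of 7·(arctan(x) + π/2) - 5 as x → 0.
Direct substitution at x = 0 gives -5 + 7·π/2.

Final answer: -5 + 7·π/2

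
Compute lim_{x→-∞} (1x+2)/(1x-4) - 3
Evaluate the dominant behaviour as x → -∞; each term tends to a finite value or vanishes.
Limit = -2.

Final answer: -2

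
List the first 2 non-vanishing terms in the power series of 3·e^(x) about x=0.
3·x + 3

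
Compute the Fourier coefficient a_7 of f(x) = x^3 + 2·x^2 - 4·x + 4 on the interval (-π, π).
a_7 = (1/π) ∫_{-π}^{π} f(x)·cos(7x) dx.
Evaluate the integral (use parity and integration by parts as needed): a_7 = -8/49.

Final answer: -8/49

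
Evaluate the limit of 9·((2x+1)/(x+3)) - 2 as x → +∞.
Evaluate the dominant behaviour as x → +∞; each term tends to a finite value or vanishes.
Limit = 16.

Final answer: 16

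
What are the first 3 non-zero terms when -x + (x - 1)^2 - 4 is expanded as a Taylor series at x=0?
x^2 - 3·x - 3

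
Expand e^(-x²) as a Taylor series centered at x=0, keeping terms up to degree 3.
1 - x^2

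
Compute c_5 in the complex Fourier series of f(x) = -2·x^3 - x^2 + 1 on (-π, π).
Compute the real Fourier coefficients first: a_5 = 4/25, b_5 = 24/125 - 4·π^2/5.
Then c_5 = (a_5 − i·b_5)/2 = 2/25 - 12·i/125 + 2·i·π^2/5.

Final answer: 2/25 - 12·i/125 + 2·i·π^2/5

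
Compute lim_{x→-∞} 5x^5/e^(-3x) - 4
The quotient is an ∞/∞ indeterminate form as x → -∞.
Compare growth rates of the dominant terms (exponentials ≫ polynomials ≫ logarithms), or apply L'Hôpital's rule; the quotient → 0.
Adding the constant: 0 - 4 = -4. Limit = -4.

Final answer: -4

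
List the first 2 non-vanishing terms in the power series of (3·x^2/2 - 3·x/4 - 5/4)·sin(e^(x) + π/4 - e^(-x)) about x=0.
-13·√(2)·x/8 - 5·√(2)/8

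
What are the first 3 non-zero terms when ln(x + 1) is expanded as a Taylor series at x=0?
x^3/3 - x^2/2 + x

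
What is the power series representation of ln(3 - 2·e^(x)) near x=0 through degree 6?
-4501·x^6/120 - 73·x^5/4 - 37·x^4/4 - 5·x^3 - 3·x^2 - 2·x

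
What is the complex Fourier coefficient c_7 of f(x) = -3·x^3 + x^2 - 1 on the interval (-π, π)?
Compute the real Fourier coefficients first: a_7 = -4/49, b_7 = 36/343 - 6·π^2/7.
Then c_7 = (a_7 − i·b_7)/2 = -2/49 - 18·i/343 + 3·i·π^2/7.

Final answer: -2/49 - 18·i/343 + 3·i·π^2/7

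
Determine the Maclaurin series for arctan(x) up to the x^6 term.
x^5/5 - x^3/3 + x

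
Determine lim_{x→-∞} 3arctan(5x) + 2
Evaluate the dominant behaviour as x → -∞; each term tends to a finite value or vanishes.
Limit = 2 - 3·π/2.

Final answer: 2 - 3·π/2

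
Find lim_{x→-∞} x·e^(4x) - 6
The product is a 0·∞ indeterminate form at x → -∞.
Rewrite the product as x / e^(-4x) (an ∞/∞ form) and apply L'Hôpital, or use the standard hierarchy e^(4|x|) ≫ |x| as x → -∞.
The indeterminate product → 0, so the limit = -6.

Final answer: -6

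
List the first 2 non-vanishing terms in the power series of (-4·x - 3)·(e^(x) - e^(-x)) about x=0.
-8·x^2 - 6·x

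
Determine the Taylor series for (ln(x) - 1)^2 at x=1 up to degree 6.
1 - 2·(x - 1) + 2·(x - 1)^2 - 5·(x - 1)^3/3 + 17·(x - 1)^4/12 - 37·(x - 1)^5/30 + 197·(x - 1)^6/180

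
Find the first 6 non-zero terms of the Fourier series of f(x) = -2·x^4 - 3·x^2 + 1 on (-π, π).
(-84 + 16·π^2)·cos(x) + (3 - 4·π^2)·cos(2·x) + (4/27 + 16·π^2/9)·cos(3·x) + (-π^2 - 3/8)·cos(4·x) + (204/625 + 16·π^2/25)·cos(5·x) - 2·π^4/5 - π^2 + 1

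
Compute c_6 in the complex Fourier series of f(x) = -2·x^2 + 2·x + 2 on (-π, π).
Compute the real Fourier coefficients first: a_6 = -2/9, b_6 = -2/3.
Then c_6 = (a_6 − i·b_6)/2 = -1/9 + i/3.

Final answer: -1/9 + i/3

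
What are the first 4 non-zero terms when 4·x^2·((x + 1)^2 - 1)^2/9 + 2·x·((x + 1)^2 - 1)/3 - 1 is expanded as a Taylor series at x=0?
16·x^4/9 + 2·x^3/3 + 4·x^2/3 - 1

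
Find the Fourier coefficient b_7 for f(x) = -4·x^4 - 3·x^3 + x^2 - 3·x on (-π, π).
b_7 = (1/π) ∫_{-π}^{π} f(x)·sin(7x) dx.
Evaluate the integral (use parity and integration by parts as needed): b_7 = -6·π^2/7 - 258/343.

Final answer: -6·π^2/7 - 258/343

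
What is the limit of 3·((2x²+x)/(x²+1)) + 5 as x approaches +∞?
Evaluate the dominant behaviour as x → +∞; each term tends to a finite value or vanishes.
Limit = 11.

Final answer: 11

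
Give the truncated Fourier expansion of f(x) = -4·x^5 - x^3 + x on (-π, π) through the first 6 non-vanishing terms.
(-946 - 8·π^4 + 158·π^2)·sin(x) + (-19·π^2 + 55/2 + 4·π^4)·sin(2·x) + (-8·π^4/3 - 230/81 + 142·π^2/27)·sin(3·x) + (-2·π^2 + 1/4 + 2·π^4)·sin(4·x) + (-8·π^4/5 + 118/625 + 22·π^2/25)·sin(5·x) + (-11·π^2/27 - 43/162 + 4·π^4/3)·sin(6·x)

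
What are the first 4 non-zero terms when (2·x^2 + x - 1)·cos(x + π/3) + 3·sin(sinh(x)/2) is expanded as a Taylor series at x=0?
x^3·(-13·√(3)/12 - 1/16) + x^2·(5/4 - √(3)/2) + x·(√(3)/2 + 2) - 1/2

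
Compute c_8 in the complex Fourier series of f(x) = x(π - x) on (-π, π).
Compute the real Fourier coefficients first: a_8 = -1/16, b_8 = -π/4.
Then c_8 = (a_8 − i·b_8)/2 = -1/32 + i·π/8.

Final answer: -1/32 + i·π/8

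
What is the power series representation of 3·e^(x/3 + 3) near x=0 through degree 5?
x^5·e^(3)/9720 + x^4·e^(3)/648 + x^3·e^(3)/54 + x^2·e^(3)/6 + x·e^(3) + 3·e^(3)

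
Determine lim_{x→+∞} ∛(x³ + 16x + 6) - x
This is an ∞ − ∞ indeterminate form.
Multiply by (A² + AB + B²)/(A² + AB + B²) where A = ∛(x³+16x + 6), B = x to use A³ − B³ = (A−B)(A²+AB+B²); the x³ terms cancel, leaving (16x + 6)/(A²+AB+B²) with denominator ~ 3x², so the limit is 0.
Limit = 0.

Final answer: 0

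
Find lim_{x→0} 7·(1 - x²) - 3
Direct substitution at x = 0 gives 4.

Final answer: 4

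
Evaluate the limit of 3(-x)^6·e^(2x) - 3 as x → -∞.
The product is a 0·∞ indeterminate form at x → -∞.
Rewrite the product as 3(-x)^6 / e^(-2x) (an ∞/∞ form) and apply L'Hôpital, or use the standard hierarchy e^(2|x|) ≫ |(-x)^6| as x → -∞.
The indeterminate product → 0, so the limit = -3.

Final answer: -3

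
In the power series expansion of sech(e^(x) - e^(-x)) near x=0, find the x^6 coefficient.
-148/45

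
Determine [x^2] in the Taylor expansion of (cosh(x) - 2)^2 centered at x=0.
Expand to order 2: (cosh(x) - 2)^2 = 1 - x^2 + O(x^3).
The coefficient of x^2 is -1.

Final answer: -1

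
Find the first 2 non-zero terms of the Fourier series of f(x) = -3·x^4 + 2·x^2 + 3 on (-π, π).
(-152 + 24·π^2)·cos(x) - 3·π^4/5 + 3 + 2·π^2/3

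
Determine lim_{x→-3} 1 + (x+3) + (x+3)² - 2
Direct substitution at x = -3 gives -1.

Final answer: -1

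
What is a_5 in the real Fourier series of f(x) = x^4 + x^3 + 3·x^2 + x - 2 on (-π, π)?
a_5 = (1/π) ∫_{-π}^{π} f(x)·cos(5x) dx.
Evaluate the integral (use parity and integration by parts as needed): a_5 = -8·π^2/25 - 252/625.

Final answer: -8·π^2/25 - 252/625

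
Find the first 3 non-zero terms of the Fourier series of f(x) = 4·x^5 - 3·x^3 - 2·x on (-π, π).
(-166·π^2 + 8·π^4 + 992)·sin(x) + (-4·π^4 - 65/2 + 23·π^2)·sin(2·x) + (-214·π^2/27 + 320/81 + 8·π^4/3)·sin(3·x)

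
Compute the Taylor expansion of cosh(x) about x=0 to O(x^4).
x^2/2 + 1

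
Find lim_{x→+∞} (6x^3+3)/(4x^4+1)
This is an ∞/∞ indeterminate form as x → +∞.
Divide numerator and denominator by x^4 and let the lower-order terms vanish; the numerator's degree 3 is below the denominator's degree 4, so the quotient → 0.
Limit = 0.

Final answer: 0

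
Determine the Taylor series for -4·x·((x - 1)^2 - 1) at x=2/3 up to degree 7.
64/27 + 16·(x - 2/3)/3 - 4·(x - 2/3)^3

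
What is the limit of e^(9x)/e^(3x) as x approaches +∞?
This is an ∞/∞ indeterminate form as x → +∞.
Rewrite e^(9x)/e^(3x) = e^((9−3)x) = e^(6x); the exponent coefficient is 6 > 0 so e^(6x) → ∞.
Limit = ∞.

Final answer: ∞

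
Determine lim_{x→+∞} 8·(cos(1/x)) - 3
Evaluate the dominant behaviour as x → +∞; each term tends to a finite value or vanishes.
Limit = 5.

Final answer: 5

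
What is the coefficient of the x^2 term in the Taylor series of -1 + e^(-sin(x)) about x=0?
Expand to order 2: -1 + e^(-sin(x)) = x^2/2 - x + O(x^3).
The coefficient of x^2 is 1/2.

Final answer: 1/2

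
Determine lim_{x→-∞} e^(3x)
Evaluate the dominant behaviour as x → -∞; each term tends to a finite value or vanishes.
Limit = 0.

Final answer: 0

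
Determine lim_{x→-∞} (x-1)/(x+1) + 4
Evaluate the dominant behaviour as x → -∞; each term tends to a finite value or vanishes.
Limit = 5.

Final answer: 5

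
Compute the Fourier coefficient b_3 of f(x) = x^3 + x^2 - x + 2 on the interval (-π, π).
b_3 = (1/π) ∫_{-π}^{π} f(x)·sin(3x) dx.
Evaluate the integral (use parity and integration by parts as needed): b_3 = -10/9 + 2·π^2/3.

Final answer: -10/9 + 2·π^2/3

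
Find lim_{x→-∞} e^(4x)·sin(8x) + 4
Evaluate the dominant behaviour as x → -∞; each term tends to a finite value or vanishes.
Limit = 4.

Final answer: 4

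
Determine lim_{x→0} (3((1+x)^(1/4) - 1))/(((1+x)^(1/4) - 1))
Both numerator and denominator → 0 as x → 0; this is a 0/0 indeterminate form.
Expand each to leading order near x = 0: numerator ~ 3·x/4, denominator ~ x/4.
The limit of the ratio is 3.

Final answer: 3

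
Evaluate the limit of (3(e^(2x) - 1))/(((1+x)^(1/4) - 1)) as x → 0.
Both numerator and denominator → 0 as x → 0; this is a 0/0 indeterminate form.
Expand each to leading order near x = 0: numerator ~ 6·x, denominator ~ x/4.
The limit of the ratio is 24.

Final answer: 24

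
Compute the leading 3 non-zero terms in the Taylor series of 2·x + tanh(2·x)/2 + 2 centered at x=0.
-4·x^3/3 + 3·x + 2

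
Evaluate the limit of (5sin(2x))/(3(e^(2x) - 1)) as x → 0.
Both numerator and denominator → 0 as x → 0; this is a 0/0 indeterminate form.
Expand each to leading order near x = 0: numerator ~ 10·x, denominator ~ 6·x.
The limit of the ratio is 5/3.

Final answer: 5/3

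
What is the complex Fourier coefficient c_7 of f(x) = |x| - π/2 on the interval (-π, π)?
Compute the real Fourier coefficients first: a_7 = -4/(49·π), b_7 = 0.
Then c_7 = (a_7 − i·b_7)/2 = -2/(49·π).

Final answer: -2/(49·π)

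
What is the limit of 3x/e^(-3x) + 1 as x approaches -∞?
The quotient is an ∞/∞ indeterminate form as x → -∞.
Compare growth rates of the dominant terms (exponentials ≫ polynomials ≫ logarithms), or apply L'Hôpital's rule; the quotient → 0.
Adding the constant: 0 + 1 = 1. Limit = 1.

Final answer: 1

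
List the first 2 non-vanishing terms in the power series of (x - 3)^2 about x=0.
9 - 6·x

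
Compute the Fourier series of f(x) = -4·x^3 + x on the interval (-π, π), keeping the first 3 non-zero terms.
(50 - 8·π^2)·sin(x) + (-7 + 4·π^2)·sin(2·x) + (22/9 - 8·π^2/3)·sin(3·x)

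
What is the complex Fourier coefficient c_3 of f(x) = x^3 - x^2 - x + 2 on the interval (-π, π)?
Compute the real Fourier coefficients first: a_3 = 4/9, b_3 = -10/9 + 2·π^2/3.
Then c_3 = (a_3 − i·b_3)/2 = 2/9 - i·π^2/3 + 5·i/9.

Final answer: 2/9 - i·π^2/3 + 5·i/9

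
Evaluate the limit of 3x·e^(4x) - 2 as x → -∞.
The product is a 0·∞ indeterminate form at x → -∞.
Rewrite the product as 3x / e^(-4x) (an ∞/∞ form) and apply L'Hôpital, or use the standard hierarchy e^(4|x|) ≫ |x| as x → -∞.
The indeterminate product → 0, so the limit = -2.

Final answer: -2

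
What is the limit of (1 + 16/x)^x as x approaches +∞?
As x → +∞: this is the defining limit (1 + 16/x)^x → e^16.
Limit = e^(16).

Final answer: e^(16)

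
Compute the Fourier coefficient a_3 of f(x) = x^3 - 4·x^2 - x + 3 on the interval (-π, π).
a_3 = (1/π) ∫_{-π}^{π} f(x)·cos(3x) dx.
Evaluate the integral (use parity and integration by parts as needed): a_3 = 16/9.

Final answer: 16/9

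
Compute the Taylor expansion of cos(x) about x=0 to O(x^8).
-x^6/720 + x^4/24 - x^2/2 + 1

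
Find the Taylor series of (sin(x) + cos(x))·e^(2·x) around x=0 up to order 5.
x^5/40 + 17·x^4/24 + 13·x^3/6 + 7·x^2/2 + 3·x + 1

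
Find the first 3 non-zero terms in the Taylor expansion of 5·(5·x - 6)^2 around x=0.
125·x^2 - 300·x + 180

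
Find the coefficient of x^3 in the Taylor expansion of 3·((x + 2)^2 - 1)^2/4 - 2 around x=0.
Expand to order 3: 3·((x + 2)^2 - 1)^2/4 - 2 = 6·x^3 + 33·x^2/2 + 18·x + 19/4 + O(x^4).
The coefficient of x^3 is 6.

Final answer: 6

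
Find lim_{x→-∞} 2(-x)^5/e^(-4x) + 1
The quotient is an ∞/∞ indeterminate form as x → -∞.
Compare growth rates of the dominant terms (exponentials ≫ polynomials ≫ logarithms), or apply L'Hôpital's rule; the quotient → 0.
Adding the constant: 0 + 1 = 1. Limit = 1.

Final answer: 1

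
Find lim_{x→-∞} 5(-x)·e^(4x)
This is a 0·∞ indeterminate form at x → -∞.
Rewrite the product as 5(-x) / e^(-4x) (an ∞/∞ form) and apply L'Hôpital, or use the standard hierarchy e^(4|x|) ≫ |(-x)| as x → -∞.
The indeterminate product → 0, so the limit = 0.

Final answer: 0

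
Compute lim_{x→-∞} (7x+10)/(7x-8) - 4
Evaluate the dominant behaviour as x → -∞; each term tends to a finite value or vanishes.
Limit = -3.

Final answer: -3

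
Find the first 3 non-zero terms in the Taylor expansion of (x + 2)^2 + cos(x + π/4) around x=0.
x^2·(1 - √(2)/4) + x·(4 - √(2)/2) + √(2)/2 + 4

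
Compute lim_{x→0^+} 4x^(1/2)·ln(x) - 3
The product is a 0·∞ indeterminate form at x → 0⁺.
Rewrite the product as 4·ln(x) / x^(-1/2) and apply L'Hôpital, or use the standard hierarchy x^(-1/2) ≫ |ln x| as x → 0⁺.
The indeterminate product → 0, so the limit = -3.

Final answer: -3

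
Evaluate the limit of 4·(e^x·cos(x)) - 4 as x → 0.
Direct substitution at x = 0 gives 0.

Final answer: 0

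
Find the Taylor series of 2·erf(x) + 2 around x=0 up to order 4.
-4·x^3/(3·√(π)) + 4·x/√(π) + 2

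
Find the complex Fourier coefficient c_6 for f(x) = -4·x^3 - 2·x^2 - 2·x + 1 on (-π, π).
Compute the real Fourier coefficients first: a_6 = -2/9, b_6 = 4/9 + 4·π^2/3.
Then c_6 = (a_6 − i·b_6)/2 = -1/9 - 2·i·π^2/3 - 2·i/9.

Final answer: -1/9 - 2·i·π^2/3 - 2·i/9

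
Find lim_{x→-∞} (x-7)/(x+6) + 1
Evaluate the dominant behaviour as x → -∞; each term tends to a finite value or vanishes.
Limit = 2.

Final answer: 2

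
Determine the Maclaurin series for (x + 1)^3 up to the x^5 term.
x^3 + 3·x^2 + 3·x + 1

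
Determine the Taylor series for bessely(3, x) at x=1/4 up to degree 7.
bessely(3, 1/4) + (bessely(2, 1/4)/2 - bessely(4, 1/4)/2)·(x - 1/4) + (bessely(5, 1/4)/8 + bessely(1, 1/4)/8 - bessely(3, 1/4)/4)·(x - 1/4)^2 + (bessely(4, 1/4)/16 + bessely(0, 1/4)/48 - bessely(2, 1/4)/16 - bessely(6, 1/4)/48)·(x - 1/4)^3 + (bessely(7, 1/4)/384 + bessely(3, 1/4)/64 - 5·bessely(1, 1/4)/384 - bessely(5, 1/4)/96)·(x - 1/4)^4 + (bessely(6, 1/4)/768 + 11·bessely(2, 1/4)/3840 - bessely(0, 1/4)/768 - bessely(4, 1/4)/384 - bessely(8, 1/4)/3840)·(x - 1/4)^5 + (bessely(9, 1/4)/46080 + bessely(5, 1/4)/3072 + 7·bessely(1, 1/4)/15360 - 7·bessely(3, 1/4)/15360 - bessely(7, 1/4)/7680)·(x - 1/4)^6 + (bessely(8, 1/4)/92160 + bessely(4, 1/4)/17920 + bessely(0, 1/4)/30720 - bessely(2, 1/4)/15360 - bessely(6, 1/4)/30720 - bessely(10, 1/4)/645120)·(x - 1/4)^7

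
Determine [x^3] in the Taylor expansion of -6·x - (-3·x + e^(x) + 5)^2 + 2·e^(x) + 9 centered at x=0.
Expand to order 3: -6·x - (-3·x + e^(x) + 5)^2 + 2·e^(x) + 9 = x^3/3 - 9·x^2 + 20·x - 25 + O(x^4).
The coefficient of x^3 is 1/3.

Final answer: 1/3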